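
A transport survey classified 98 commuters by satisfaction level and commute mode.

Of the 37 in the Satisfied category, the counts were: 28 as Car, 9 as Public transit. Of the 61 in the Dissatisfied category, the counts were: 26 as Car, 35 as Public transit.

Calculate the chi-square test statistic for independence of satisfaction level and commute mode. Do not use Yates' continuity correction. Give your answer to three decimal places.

10.170

Row totals: 37, 61. Column totals: 54, 44. Grand total N = 98.
Expected counts (row total × column total / N):
  Satisfied, Car: 37×54/98 = 20.3878
  Satisfied, Public transit: 37×44/98 = 16.6122
  Dissatisfied, Car: 61×54/98 = 33.6122
  Dissatisfied, Public transit: 61×44/98 = 27.3878
Contributions (O − E)²/E:
  (28 − 20.3878)²/20.3878 = 2.8422
  (9 − 16.6122)²/16.6122 = 3.4881
  (26 − 33.6122)²/33.6122 = 1.7239
  (35 − 27.3878)²/27.3878 = 2.1157
χ² = 2.8422 + 3.4881 + 1.7239 + 2.1157 = 10.170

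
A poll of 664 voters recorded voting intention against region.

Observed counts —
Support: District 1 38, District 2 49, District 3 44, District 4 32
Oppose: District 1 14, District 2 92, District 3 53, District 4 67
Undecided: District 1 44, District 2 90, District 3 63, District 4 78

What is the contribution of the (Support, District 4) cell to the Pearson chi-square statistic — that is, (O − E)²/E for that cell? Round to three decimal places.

Row total (Support) = 163; column total (District 4) = 177; N = 664.
Expected count E = 163 × 177 / 664 = 43.4503.
Contribution = (O − E)²/E = (32 − 43.4503)² / 43.4503 = 3.017.

3.017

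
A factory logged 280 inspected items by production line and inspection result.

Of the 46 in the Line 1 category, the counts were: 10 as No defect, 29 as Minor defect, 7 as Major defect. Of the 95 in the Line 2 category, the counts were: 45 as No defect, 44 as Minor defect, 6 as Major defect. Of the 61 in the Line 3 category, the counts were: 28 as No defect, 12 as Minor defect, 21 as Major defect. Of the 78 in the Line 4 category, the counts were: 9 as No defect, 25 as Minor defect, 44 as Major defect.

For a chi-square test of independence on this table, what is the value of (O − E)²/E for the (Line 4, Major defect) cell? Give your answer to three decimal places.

Row total (Line 4) = 78; column total (Major defect) = 78; N = 280.
Expected count E = 78 × 78 / 280 = 21.7286.
Contribution = (O − E)²/E = (44 − 21.7286)² / 21.7286 = 22.828.

22.828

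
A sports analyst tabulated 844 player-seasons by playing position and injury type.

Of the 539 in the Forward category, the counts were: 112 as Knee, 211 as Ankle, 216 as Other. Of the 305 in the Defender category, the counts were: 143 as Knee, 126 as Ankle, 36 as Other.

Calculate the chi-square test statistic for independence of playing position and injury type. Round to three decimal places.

96.305

Row totals: 539, 305. Column totals: 255, 337, 252. Grand total N = 844.
Expected counts (row total × column total / N):
  Forward, Knee: 539×255/844 = 162.8495
  Forward, Ankle: 539×337/844 = 215.2168
  Forward, Other: 539×252/844 = 160.9336
  Defender, Knee: 305×255/844 = 92.1505
  Defender, Ankle: 305×337/844 = 121.7832
  Defender, Other: 305×252/844 = 91.0664
Contributions (O − E)²/E:
  (112 − 162.8495)²/162.8495 = 15.8777
  (211 − 215.2168)²/215.2168 = 0.0826
  (216 − 160.9336)²/160.9336 = 18.8420
  (143 − 92.1505)²/92.1505 = 28.0592
  (126 − 121.7832)²/121.7832 = 0.1460
  (36 − 91.0664)²/91.0664 = 33.2978
χ² = 15.8777 + 0.0826 + 18.8420 + 28.0592 + 0.1460 + 33.2978 = 96.305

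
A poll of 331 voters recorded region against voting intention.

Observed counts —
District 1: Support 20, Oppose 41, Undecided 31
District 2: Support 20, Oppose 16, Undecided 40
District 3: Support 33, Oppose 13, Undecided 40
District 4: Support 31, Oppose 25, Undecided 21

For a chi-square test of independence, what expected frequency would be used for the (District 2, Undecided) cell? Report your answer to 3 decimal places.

Row total (District 2) = 76; column total (Undecided) = 132; grand total N = 331.
Expected count = (row total × column total) / N = 76 × 132 / 331 = 30.308.

30.308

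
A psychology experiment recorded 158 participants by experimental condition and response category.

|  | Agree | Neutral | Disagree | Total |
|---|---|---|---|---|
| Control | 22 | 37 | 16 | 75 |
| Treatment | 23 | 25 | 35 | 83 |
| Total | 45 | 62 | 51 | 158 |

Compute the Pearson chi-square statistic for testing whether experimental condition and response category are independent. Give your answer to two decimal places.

Grand total N = 158.
Expected counts (row total × column total / N):
  Control, Agree: 75×45/158 = 21.361
  Control, Neutral: 75×62/158 = 29.430
  Control, Disagree: 75×51/158 = 24.209
  Treatment, Agree: 83×45/158 = 23.639
  Treatment, Neutral: 83×62/158 = 32.570
  Treatment, Disagree: 83×51/158 = 26.791
Contributions (O − E)²/E:
  (22 − 21.361)²/21.361 = 0.0191
  (37 − 29.430)²/29.430 = 1.9472
  (16 − 24.209)²/24.209 = 2.7836
  (23 − 23.639)²/23.639 = 0.0173
  (25 − 32.570)²/32.570 = 1.7594
  (35 − 26.791)²/26.791 = 2.5153
χ² = 0.0191 + 1.9472 + 2.7836 + 0.0173 + 1.7594 + 2.5153 = 9.04

9.04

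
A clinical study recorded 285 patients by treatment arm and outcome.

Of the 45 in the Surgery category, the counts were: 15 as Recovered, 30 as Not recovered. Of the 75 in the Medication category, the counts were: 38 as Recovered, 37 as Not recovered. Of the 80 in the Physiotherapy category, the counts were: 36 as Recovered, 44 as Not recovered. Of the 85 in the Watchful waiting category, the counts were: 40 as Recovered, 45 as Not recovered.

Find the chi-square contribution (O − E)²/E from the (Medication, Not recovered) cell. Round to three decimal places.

Row total (Medication) = 75; column total (Not recovered) = 156; N = 285.
Expected count E = 75 × 156 / 285 = 41.0526.
Contribution = (O − E)²/E = (37 − 41.0526)² / 41.0526 = 0.400.

0.400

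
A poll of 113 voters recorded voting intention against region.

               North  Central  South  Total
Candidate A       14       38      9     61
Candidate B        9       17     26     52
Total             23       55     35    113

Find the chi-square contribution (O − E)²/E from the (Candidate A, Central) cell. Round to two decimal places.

Row total (Candidate A) = 61; column total (Central) = 55; N = 113.
Expected count E = 61 × 55 / 113 = 29.690.
Contribution = (O − E)²/E = (38 − 29.690)² / 29.690 = 2.33.

2.33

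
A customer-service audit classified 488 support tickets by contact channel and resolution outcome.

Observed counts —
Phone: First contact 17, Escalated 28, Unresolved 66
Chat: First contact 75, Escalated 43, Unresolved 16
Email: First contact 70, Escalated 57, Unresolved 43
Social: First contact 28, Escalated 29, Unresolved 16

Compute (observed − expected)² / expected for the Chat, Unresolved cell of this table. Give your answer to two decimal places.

Row total (Chat) = 134; column total (Unresolved) = 141; N = 488.
Expected count E = 134 × 141 / 488 = 38.717.
Contribution = (O − E)²/E = (16 − 38.717)² / 38.717 = 13.33.

13.33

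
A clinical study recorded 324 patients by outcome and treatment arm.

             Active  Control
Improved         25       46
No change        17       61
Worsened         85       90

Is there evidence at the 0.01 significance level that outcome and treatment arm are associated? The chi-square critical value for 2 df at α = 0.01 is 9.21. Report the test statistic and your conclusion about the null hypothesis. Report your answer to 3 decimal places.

16.837; reject H₀

Row totals: 71, 78, 175. Column totals: 127, 197. Grand total N = 324.
Expected counts (row total × column total / N):
  Improved, Active: 71×127/324 = 27.8302
  Improved, Control: 71×197/324 = 43.1698
  No change, Active: 78×127/324 = 30.5741
  No change, Control: 78×197/324 = 47.4259
  Worsened, Active: 175×127/324 = 68.5957
  Worsened, Control: 175×197/324 = 106.4043
Contributions (O − E)²/E:
  (25 − 27.8302)²/27.8302 = 0.2878
  (46 − 43.1698)²/43.1698 = 0.1855
  (17 − 30.5741)²/30.5741 = 6.0265
  (61 − 47.4259)²/47.4259 = 3.8851
  (85 − 68.5957)²/68.5957 = 3.9230
  (90 − 106.4043)²/106.4043 = 2.5290
χ² = 0.2878 + 0.1855 + 6.0265 + 3.8851 + 3.9230 + 2.5290 = 16.837
df = (3−1)(2−1) = 2. Since 16.837 > 9.21, reject the null hypothesis of independence at α = 0.01.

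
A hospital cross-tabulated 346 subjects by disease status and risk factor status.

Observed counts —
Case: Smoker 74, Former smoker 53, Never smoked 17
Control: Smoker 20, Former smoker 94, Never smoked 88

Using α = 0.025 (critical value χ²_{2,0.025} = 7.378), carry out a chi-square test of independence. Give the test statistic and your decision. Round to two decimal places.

83.08; reject H₀

Row totals: 144, 202. Column totals: 94, 147, 105. Grand total N = 346.
Expected counts (row total × column total / N):
  Case, Smoker: 144×94/346 = 39.121
  Case, Former smoker: 144×147/346 = 61.179
  Case, Never smoked: 144×105/346 = 43.699
  Control, Smoker: 202×94/346 = 54.879
  Control, Former smoker: 202×147/346 = 85.821
  Control, Never smoked: 202×105/346 = 61.301
Contributions (O − E)²/E:
  (74 − 39.121)²/39.121 = 31.0970
  (53 − 61.179)²/61.179 = 1.0934
  (17 − 43.699)²/43.699 = 16.3124
  (20 − 54.879)²/54.879 = 22.1678
  (94 − 85.821)²/85.821 = 0.7795
  (88 − 61.301)²/61.301 = 11.6285
χ² = 31.0970 + 1.0934 + 16.3124 + 22.1678 + 0.7795 + 11.6285 = 83.08
df = (2−1)(3−1) = 2. Since 83.08 > 7.378, reject the null hypothesis of independence at α = 0.025.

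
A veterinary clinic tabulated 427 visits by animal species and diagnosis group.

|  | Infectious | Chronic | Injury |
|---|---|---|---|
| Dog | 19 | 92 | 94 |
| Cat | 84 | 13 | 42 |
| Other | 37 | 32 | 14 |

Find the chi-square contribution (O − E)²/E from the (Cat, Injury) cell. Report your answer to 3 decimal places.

0.955

Row total (Cat) = 139; column total (Injury) = 150; N = 427.
Expected count E = 139 × 150 / 427 = 48.8290.
Contribution = (O − E)²/E = (42 − 48.8290)² / 48.8290 = 0.955.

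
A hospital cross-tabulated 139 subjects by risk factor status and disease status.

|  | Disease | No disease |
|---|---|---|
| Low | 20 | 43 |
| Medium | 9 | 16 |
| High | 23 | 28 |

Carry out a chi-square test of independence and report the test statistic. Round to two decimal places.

2.17

Row totals: 63, 25, 51. Column totals: 52, 87. Grand total N = 139.
Expected counts (row total × column total / N):
  Low, Disease: 63×52/139 = 23.568
  Low, No disease: 63×87/139 = 39.432
  Medium, Disease: 25×52/139 = 9.353
  Medium, No disease: 25×87/139 = 15.647
  High, Disease: 51×52/139 = 19.079
  High, No disease: 51×87/139 = 31.921
Contributions (O − E)²/E:
  (20 − 23.568)²/23.568 = 0.5402
  (43 − 39.432)²/39.432 = 0.3229
  (9 − 9.353)²/9.353 = 0.0133
  (16 − 15.647)²/15.647 = 0.0080
  (23 − 19.079)²/19.079 = 0.8058
  (28 − 31.921)²/31.921 = 0.4816
χ² = 0.5402 + 0.3229 + 0.0133 + 0.0080 + 0.8058 + 0.4816 = 2.17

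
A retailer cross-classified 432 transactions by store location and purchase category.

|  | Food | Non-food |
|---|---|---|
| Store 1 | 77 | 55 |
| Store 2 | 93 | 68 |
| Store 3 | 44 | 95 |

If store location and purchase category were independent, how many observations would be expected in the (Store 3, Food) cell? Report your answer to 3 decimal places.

Row total (Store 3) = 139; column total (Food) = 214; grand total N = 432.
Expected count = (row total × column total) / N = 139 × 214 / 432 = 68.856.

68.856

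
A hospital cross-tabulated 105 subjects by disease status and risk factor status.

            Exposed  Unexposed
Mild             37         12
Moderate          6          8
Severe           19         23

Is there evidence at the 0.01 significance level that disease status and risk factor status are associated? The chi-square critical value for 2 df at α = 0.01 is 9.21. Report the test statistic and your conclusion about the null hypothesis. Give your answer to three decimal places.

10.322; reject H₀

Row totals: 49, 14, 42. Column totals: 62, 43. Grand total N = 105.
Expected counts (row total × column total / N):
  Mild, Exposed: 49×62/105 = 28.9333
  Mild, Unexposed: 49×43/105 = 20.0667
  Moderate, Exposed: 14×62/105 = 8.2667
  Moderate, Unexposed: 14×43/105 = 5.7333
  Severe, Exposed: 42×62/105 = 24.8000
  Severe, Unexposed: 42×43/105 = 17.2000
Contributions (O − E)²/E:
  (37 − 28.9333)²/28.9333 = 2.2490
  (12 − 20.0667)²/20.0667 = 3.2428
  (6 − 8.2667)²/8.2667 = 0.6215
  (8 − 5.7333)²/5.7333 = 0.8962
  (19 − 24.8000)²/24.8000 = 1.3565
  (23 − 17.2000)²/17.2000 = 1.9558
χ² = 2.2490 + 3.2428 + 0.6215 + 0.8962 + 1.3565 + 1.9558 = 10.322
df = (3−1)(2−1) = 2. Since 10.322 > 9.21, reject the null hypothesis of independence at α = 0.01.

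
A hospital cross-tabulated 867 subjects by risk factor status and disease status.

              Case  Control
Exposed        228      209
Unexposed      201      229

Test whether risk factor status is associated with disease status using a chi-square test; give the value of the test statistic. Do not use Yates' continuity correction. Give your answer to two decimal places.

Row totals: 437, 430. Column totals: 429, 438. Grand total N = 867.
Expected counts (row total × column total / N):
  Exposed, Case: 437×429/867 = 216.232
  Exposed, Control: 437×438/867 = 220.768
  Unexposed, Case: 430×429/867 = 212.768
  Unexposed, Control: 430×438/867 = 217.232
Contributions (O − E)²/E:
  (228 − 216.232)²/216.232 = 0.6405
  (209 − 220.768)²/220.768 = 0.6273
  (201 − 212.768)²/212.768 = 0.6509
  (229 − 217.232)²/217.232 = 0.6375
χ² = 0.6405 + 0.6273 + 0.6509 + 0.6375 = 2.56

2.56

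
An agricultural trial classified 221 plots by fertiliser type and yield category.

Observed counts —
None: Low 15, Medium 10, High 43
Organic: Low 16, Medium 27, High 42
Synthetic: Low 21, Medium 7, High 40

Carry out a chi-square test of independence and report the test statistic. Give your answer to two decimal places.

Row totals: 68, 85, 68. Column totals: 52, 44, 125. Grand total N = 221.
Expected counts (row total × column total / N):
  None, Low: 68×52/221 = 16.000
  None, Medium: 68×44/221 = 13.538
  None, High: 68×125/221 = 38.462
  Organic, Low: 85×52/221 = 20.000
  Organic, Medium: 85×44/221 = 16.923
  Organic, High: 85×125/221 = 48.077
  Synthetic, Low: 68×52/221 = 16.000
  Synthetic, Medium: 68×44/221 = 13.538
  Synthetic, High: 68×125/221 = 38.462
Contributions (O − E)²/E:
  (15 − 16.000)²/16.000 = 0.0625
  (10 − 13.538)²/13.538 = 0.9246
  (43 − 38.462)²/38.462 = 0.5354
  (16 − 20.000)²/20.000 = 0.8000
  (27 − 16.923)²/16.923 = 6.0005
  (42 − 48.077)²/48.077 = 0.7681
  (21 − 16.000)²/16.000 = 1.5625
  (7 − 13.538)²/13.538 = 3.1574
  (40 − 38.462)²/38.462 = 0.0615
χ² = 0.0625 + 0.9246 + 0.5354 + 0.8000 + 6.0005 + 0.7681 + 1.5625 + 3.1574 + 0.0615 = 13.87

13.87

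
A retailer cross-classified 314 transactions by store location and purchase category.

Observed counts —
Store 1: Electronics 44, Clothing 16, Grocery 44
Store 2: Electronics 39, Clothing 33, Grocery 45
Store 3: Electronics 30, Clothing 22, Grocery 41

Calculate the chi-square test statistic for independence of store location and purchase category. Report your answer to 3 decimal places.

6.236

Row totals: 104, 117, 93. Column totals: 113, 71, 130. Grand total N = 314.
Expected counts (row total × column total / N):
  Store 1, Electronics: 104×113/314 = 37.4268
  Store 1, Clothing: 104×71/314 = 23.5159
  Store 1, Grocery: 104×130/314 = 43.0573
  Store 2, Electronics: 117×113/314 = 42.1051
  Store 2, Clothing: 117×71/314 = 26.4554
  Store 2, Grocery: 117×130/314 = 48.4395
  Store 3, Electronics: 93×113/314 = 33.4682
  Store 3, Clothing: 93×71/314 = 21.0287
  Store 3, Grocery: 93×130/314 = 38.5032
Contributions (O − E)²/E:
  (44 − 37.4268)²/37.4268 = 1.1544
  (16 − 23.5159)²/23.5159 = 2.4022
  (44 − 43.0573)²/43.0573 = 0.0206
  (39 − 42.1051)²/42.1051 = 0.2290
  (33 − 26.4554)²/26.4554 = 1.6190
  (45 − 48.4395)²/48.4395 = 0.2442
  (30 − 33.4682)²/33.4682 = 0.3594
  (22 − 21.0287)²/21.0287 = 0.0449
  (41 − 38.5032)²/38.5032 = 0.1619
χ² = 1.1544 + 2.4022 + 0.0206 + 0.2290 + 1.6190 + 0.2442 + 0.3594 + 0.0449 + 0.1619 = 6.236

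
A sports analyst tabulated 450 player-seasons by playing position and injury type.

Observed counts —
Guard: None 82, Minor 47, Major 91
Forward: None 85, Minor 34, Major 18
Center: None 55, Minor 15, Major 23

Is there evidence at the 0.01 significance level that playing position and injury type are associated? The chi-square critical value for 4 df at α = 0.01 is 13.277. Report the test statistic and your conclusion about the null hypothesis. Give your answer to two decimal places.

Row totals: 220, 137, 93. Column totals: 222, 96, 132. Grand total N = 450.
Expected counts (row total × column total / N):
  Guard, None: 220×222/450 = 108.533
  Guard, Minor: 220×96/450 = 46.933
  Guard, Major: 220×132/450 = 64.533
  Forward, None: 137×222/450 = 67.587
  Forward, Minor: 137×96/450 = 29.227
  Forward, Major: 137×132/450 = 40.187
  Center, None: 93×222/450 = 45.880
  Center, Minor: 93×96/450 = 19.840
  Center, Major: 93×132/450 = 27.280
Contributions (O − E)²/E:
  (82 − 108.533)²/108.533 = 6.4865
  (47 − 46.933)²/46.933 = 0.0001
  (91 − 64.533)²/64.533 = 10.8549
  (85 − 67.587)²/67.587 = 4.4863
  (34 − 29.227)²/29.227 = 0.7795
  (18 − 40.187)²/40.187 = 12.2493
  (55 − 45.880)²/45.880 = 1.8129
  (15 − 19.840)²/19.840 = 1.1807
  (23 − 27.280)²/27.280 = 0.6715
χ² = 6.4865 + 0.0001 + 10.8549 + 4.4863 + 0.7795 + 12.2493 + 1.8129 + 1.1807 + 0.6715 = 38.52
df = (3−1)(3−1) = 4. Since 38.52 > 13.277, reject the null hypothesis of independence at α = 0.01.

38.52; reject H₀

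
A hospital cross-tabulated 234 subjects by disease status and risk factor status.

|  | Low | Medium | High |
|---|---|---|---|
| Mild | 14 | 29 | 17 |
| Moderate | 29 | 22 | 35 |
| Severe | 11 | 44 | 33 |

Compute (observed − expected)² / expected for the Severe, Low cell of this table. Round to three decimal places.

Row total (Severe) = 88; column total (Low) = 54; N = 234.
Expected count E = 88 × 54 / 234 = 20.3077.
Contribution = (O − E)²/E = (11 − 20.3077)² / 20.3077 = 4.266.

4.266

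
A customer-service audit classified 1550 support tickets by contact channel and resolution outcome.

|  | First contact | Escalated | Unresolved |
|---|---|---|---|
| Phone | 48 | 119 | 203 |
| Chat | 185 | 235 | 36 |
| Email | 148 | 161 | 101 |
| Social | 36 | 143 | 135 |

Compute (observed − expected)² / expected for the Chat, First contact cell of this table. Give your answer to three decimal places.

Row total (Chat) = 456; column total (First contact) = 417; N = 1550.
Expected count E = 456 × 417 / 1550 = 122.67871.
Contribution = (O − E)²/E = (185 − 122.67871)² / 122.67871 = 31.659.

31.659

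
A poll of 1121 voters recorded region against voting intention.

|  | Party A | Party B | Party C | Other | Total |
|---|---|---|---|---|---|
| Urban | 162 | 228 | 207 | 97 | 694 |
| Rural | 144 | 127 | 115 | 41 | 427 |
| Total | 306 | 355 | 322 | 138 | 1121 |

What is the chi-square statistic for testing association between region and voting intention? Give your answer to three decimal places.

16.125

Grand total N = 1121.
Expected counts (row total × column total / N):
  Urban, Party A: 694×306/1121 = 189.4416
  Urban, Party B: 694×355/1121 = 219.7770
  Urban, Party C: 694×322/1121 = 199.3470
  Urban, Other: 694×138/1121 = 85.4344
  Rural, Party A: 427×306/1121 = 116.5584
  Rural, Party B: 427×355/1121 = 135.2230
  Rural, Party C: 427×322/1121 = 122.6530
  Rural, Other: 427×138/1121 = 52.5656
Contributions (O − E)²/E:
  (162 − 189.4416)²/189.4416 = 3.9751
  (228 − 219.7770)²/219.7770 = 0.3077
  (207 − 199.3470)²/199.3470 = 0.2938
  (97 − 85.4344)²/85.4344 = 1.5657
  (144 − 116.5584)²/116.5584 = 6.4606
  (127 − 135.2230)²/135.2230 = 0.5000
  (115 − 122.6530)²/122.6530 = 0.4775
  (41 − 52.5656)²/52.5656 = 2.5447
χ² = 3.9751 + 0.3077 + 0.2938 + 1.5657 + 6.4606 + 0.5000 + 0.4775 + 2.5447 = 16.125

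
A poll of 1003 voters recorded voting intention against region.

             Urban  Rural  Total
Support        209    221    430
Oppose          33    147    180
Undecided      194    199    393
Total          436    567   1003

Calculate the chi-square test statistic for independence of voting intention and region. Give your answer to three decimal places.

56.452

Grand total N = 1003.
Expected counts (row total × column total / N):
  Support, Urban: 430×436/1003 = 186.9192
  Support, Rural: 430×567/1003 = 243.0808
  Oppose, Urban: 180×436/1003 = 78.2453
  Oppose, Rural: 180×567/1003 = 101.7547
  Undecided, Urban: 393×436/1003 = 170.8355
  Undecided, Rural: 393×567/1003 = 222.1645
Contributions (O − E)²/E:
  (209 − 186.9192)²/186.9192 = 2.6084
  (221 − 243.0808)²/243.0808 = 2.0058
  (33 − 78.2453)²/78.2453 = 26.1631
  (147 − 101.7547)²/101.7547 = 20.1184
  (194 − 170.8355)²/170.8355 = 3.1410
  (199 − 222.1645)²/222.1645 = 2.4153
χ² = 2.6084 + 2.0058 + 26.1631 + 20.1184 + 3.1410 + 2.4153 = 56.452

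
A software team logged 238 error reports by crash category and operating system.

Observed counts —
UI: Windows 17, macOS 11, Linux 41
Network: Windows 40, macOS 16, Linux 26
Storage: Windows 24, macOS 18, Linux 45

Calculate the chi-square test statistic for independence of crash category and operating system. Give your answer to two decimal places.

Row totals: 69, 82, 87. Column totals: 81, 45, 112. Grand total N = 238.
Expected counts (row total × column total / N):
  UI, Windows: 69×81/238 = 23.483
  UI, macOS: 69×45/238 = 13.046
  UI, Linux: 69×112/238 = 32.471
  Network, Windows: 82×81/238 = 27.908
  Network, macOS: 82×45/238 = 15.504
  Network, Linux: 82×112/238 = 38.588
  Storage, Windows: 87×81/238 = 29.609
  Storage, macOS: 87×45/238 = 16.450
  Storage, Linux: 87×112/238 = 40.941
Contributions (O − E)²/E:
  (17 − 23.483)²/23.483 = 1.7898
  (11 − 13.046)²/13.046 = 0.3209
  (41 − 32.471)²/32.471 = 2.2403
  (40 − 27.908)²/27.908 = 5.2392
  (16 − 15.504)²/15.504 = 0.0159
  (26 − 38.588)²/38.588 = 4.1064
  (24 − 29.609)²/29.609 = 1.0625
  (18 − 16.450)²/16.450 = 0.1460
  (45 − 40.941)²/40.941 = 0.4024
χ² = 1.7898 + 0.3209 + 2.2403 + 5.2392 + 0.0159 + 4.1064 + 1.0625 + 0.1460 + 0.4024 = 15.32

15.32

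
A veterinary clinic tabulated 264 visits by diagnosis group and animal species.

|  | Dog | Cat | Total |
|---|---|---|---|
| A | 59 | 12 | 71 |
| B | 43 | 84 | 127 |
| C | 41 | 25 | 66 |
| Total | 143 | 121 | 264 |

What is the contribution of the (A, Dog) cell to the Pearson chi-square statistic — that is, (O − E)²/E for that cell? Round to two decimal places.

10.97

Row total (A) = 71; column total (Dog) = 143; N = 264.
Expected count E = 71 × 143 / 264 = 38.458.
Contribution = (O − E)²/E = (59 − 38.458)² / 38.458 = 10.97.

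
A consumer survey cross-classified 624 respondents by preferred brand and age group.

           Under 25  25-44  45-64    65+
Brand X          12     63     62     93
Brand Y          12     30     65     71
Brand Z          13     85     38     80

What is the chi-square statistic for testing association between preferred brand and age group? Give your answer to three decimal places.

31.498

Row totals: 230, 178, 216. Column totals: 37, 178, 165, 244. Grand total N = 624.
Expected counts (row total × column total / N):
  Brand X, Under 25: 230×37/624 = 13.6378
  Brand X, 25-44: 230×178/624 = 65.6090
  Brand X, 45-64: 230×165/624 = 60.8173
  Brand X, 65+: 230×244/624 = 89.9359
  Brand Y, Under 25: 178×37/624 = 10.5545
  Brand Y, 25-44: 178×178/624 = 50.7756
  Brand Y, 45-64: 178×165/624 = 47.0673
  Brand Y, 65+: 178×244/624 = 69.6026
  Brand Z, Under 25: 216×37/624 = 12.8077
  Brand Z, 25-44: 216×178/624 = 61.6154
  Brand Z, 45-64: 216×165/624 = 57.1154
  Brand Z, 65+: 216×244/624 = 84.4615
Contributions (O − E)²/E:
  (12 − 13.6378)²/13.6378 = 0.1967
  (63 − 65.6090)²/65.6090 = 0.1037
  (62 − 60.8173)²/60.8173 = 0.0230
  (93 − 89.9359)²/89.9359 = 0.1044
  (12 − 10.5545)²/10.5545 = 0.1980
  (30 − 50.7756)²/50.7756 = 8.5006
  (65 − 47.0673)²/47.0673 = 6.8324
  (71 − 69.6026)²/69.6026 = 0.0281
  (13 − 12.8077)²/12.8077 = 0.0029
  (85 − 61.6154)²/61.6154 = 8.8750
  (38 − 57.1154)²/57.1154 = 6.3975
  (80 − 84.4615)²/84.4615 = 0.2357
χ² = 0.1967 + 0.1037 + 0.0230 + 0.1044 + 0.1980 + 8.5006 + 6.8324 + 0.0281 + 0.0029 + 8.8750 + 6.3975 + 0.2357 = 31.498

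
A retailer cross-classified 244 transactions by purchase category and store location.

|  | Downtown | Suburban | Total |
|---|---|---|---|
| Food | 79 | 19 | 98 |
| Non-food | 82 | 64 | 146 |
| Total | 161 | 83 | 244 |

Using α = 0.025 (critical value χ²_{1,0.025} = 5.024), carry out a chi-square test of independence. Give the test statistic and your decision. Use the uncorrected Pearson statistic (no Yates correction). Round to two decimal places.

Grand total N = 244.
Expected counts (row total × column total / N):
  Food, Downtown: 98×161/244 = 64.664
  Food, Suburban: 98×83/244 = 33.336
  Non-food, Downtown: 146×161/244 = 96.336
  Non-food, Suburban: 146×83/244 = 49.664
Contributions (O − E)²/E:
  (79 − 64.664)²/64.664 = 3.1783
  (19 − 33.336)²/33.336 = 6.1651
  (82 − 96.336)²/96.336 = 2.1334
  (64 − 49.664)²/49.664 = 4.1382
χ² = 3.1783 + 6.1651 + 2.1334 + 4.1382 = 15.62
df = (2−1)(2−1) = 1. Since 15.62 > 5.024, reject the null hypothesis of independence at α = 0.025.

15.62; reject H₀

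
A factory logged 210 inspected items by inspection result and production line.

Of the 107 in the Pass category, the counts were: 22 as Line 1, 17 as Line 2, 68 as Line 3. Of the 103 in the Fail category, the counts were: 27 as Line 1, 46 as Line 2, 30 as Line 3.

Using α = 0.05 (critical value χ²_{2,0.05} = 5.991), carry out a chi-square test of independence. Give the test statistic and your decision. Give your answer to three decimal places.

Row totals: 107, 103. Column totals: 49, 63, 98. Grand total N = 210.
Expected counts (row total × column total / N):
  Pass, Line 1: 107×49/210 = 24.9667
  Pass, Line 2: 107×63/210 = 32.1000
  Pass, Line 3: 107×98/210 = 49.9333
  Fail, Line 1: 103×49/210 = 24.0333
  Fail, Line 2: 103×63/210 = 30.9000
  Fail, Line 3: 103×98/210 = 48.0667
Contributions (O − E)²/E:
  (22 − 24.9667)²/24.9667 = 0.3525
  (17 − 32.1000)²/32.1000 = 7.1031
  (68 − 49.9333)²/49.9333 = 6.5368
  (27 − 24.0333)²/24.0333 = 0.3662
  (46 − 30.9000)²/30.9000 = 7.3790
  (30 − 48.0667)²/48.0667 = 6.7907
χ² = 0.3525 + 7.1031 + 6.5368 + 0.3662 + 7.3790 + 6.7907 = 28.528
df = (2−1)(3−1) = 2. Since 28.528 > 5.991, reject the null hypothesis of independence at α = 0.05.

28.528; reject H₀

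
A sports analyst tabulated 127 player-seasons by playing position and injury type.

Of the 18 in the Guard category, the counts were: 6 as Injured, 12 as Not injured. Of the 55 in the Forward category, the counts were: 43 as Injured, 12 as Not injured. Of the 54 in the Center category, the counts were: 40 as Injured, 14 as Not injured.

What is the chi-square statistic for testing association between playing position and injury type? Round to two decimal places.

Row totals: 18, 55, 54. Column totals: 89, 38. Grand total N = 127.
Expected counts (row total × column total / N):
  Guard, Injured: 18×89/127 = 12.614
  Guard, Not injured: 18×38/127 = 5.386
  Forward, Injured: 55×89/127 = 38.543
  Forward, Not injured: 55×38/127 = 16.457
  Center, Injured: 54×89/127 = 37.843
  Center, Not injured: 54×38/127 = 16.157
Contributions (O − E)²/E:
  (6 − 12.614)²/12.614 = 3.4680
  (12 − 5.386)²/5.386 = 8.1220
  (43 − 38.543)²/38.543 = 0.5154
  (12 − 16.457)²/16.457 = 1.2071
  (40 − 37.843)²/37.843 = 0.1229
  (14 − 16.157)²/16.157 = 0.2880
χ² = 3.4680 + 8.1220 + 0.5154 + 1.2071 + 0.1229 + 0.2880 = 13.72

13.72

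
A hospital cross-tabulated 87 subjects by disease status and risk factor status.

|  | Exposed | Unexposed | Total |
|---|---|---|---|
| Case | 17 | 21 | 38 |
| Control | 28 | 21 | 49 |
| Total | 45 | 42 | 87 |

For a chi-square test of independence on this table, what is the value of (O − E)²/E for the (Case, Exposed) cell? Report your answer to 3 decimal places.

0.359

Row total (Case) = 38; column total (Exposed) = 45; N = 87.
Expected count E = 38 × 45 / 87 = 19.6552.
Contribution = (O − E)²/E = (17 − 19.6552)² / 19.6552 = 0.359.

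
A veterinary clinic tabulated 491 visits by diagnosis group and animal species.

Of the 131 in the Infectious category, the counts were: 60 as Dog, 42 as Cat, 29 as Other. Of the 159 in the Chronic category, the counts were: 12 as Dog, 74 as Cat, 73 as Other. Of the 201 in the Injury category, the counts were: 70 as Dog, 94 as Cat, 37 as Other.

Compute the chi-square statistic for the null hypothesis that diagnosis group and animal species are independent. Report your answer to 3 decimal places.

Row totals: 131, 159, 201. Column totals: 142, 210, 139. Grand total N = 491.
Expected counts (row total × column total / N):
  Infectious, Dog: 131×142/491 = 37.8859
  Infectious, Cat: 131×210/491 = 56.0285
  Infectious, Other: 131×139/491 = 37.0855
  Chronic, Dog: 159×142/491 = 45.9837
  Chronic, Cat: 159×210/491 = 68.0041
  Chronic, Other: 159×139/491 = 45.0122
  Injury, Dog: 201×142/491 = 58.1303
  Injury, Cat: 201×210/491 = 85.9674
  Injury, Other: 201×139/491 = 56.9022
Contributions (O − E)²/E:
  (60 − 37.8859)²/37.8859 = 12.9081
  (42 − 56.0285)²/56.0285 = 3.5125
  (29 − 37.0855)²/37.0855 = 1.7628
  (12 − 45.9837)²/45.9837 = 25.1152
  (74 − 68.0041)²/68.0041 = 0.5287
  (73 − 45.0122)²/45.0122 = 17.4023
  (70 − 58.1303)²/58.1303 = 2.4237
  (94 − 85.9674)²/85.9674 = 0.7505
  (37 − 56.9022)²/56.9022 = 6.9610
χ² = 12.9081 + 3.5125 + 1.7628 + 25.1152 + 0.5287 + 17.4023 + 2.4237 + 0.7505 + 6.9610 = 71.365

71.365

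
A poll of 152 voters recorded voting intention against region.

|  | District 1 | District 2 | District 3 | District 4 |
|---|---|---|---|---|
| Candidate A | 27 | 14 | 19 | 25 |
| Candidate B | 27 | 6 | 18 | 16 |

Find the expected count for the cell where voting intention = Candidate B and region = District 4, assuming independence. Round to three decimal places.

Row total (Candidate B) = 67; column total (District 4) = 41; grand total N = 152.
Expected count = (row total × column total) / N = 67 × 41 / 152 = 18.072.

18.072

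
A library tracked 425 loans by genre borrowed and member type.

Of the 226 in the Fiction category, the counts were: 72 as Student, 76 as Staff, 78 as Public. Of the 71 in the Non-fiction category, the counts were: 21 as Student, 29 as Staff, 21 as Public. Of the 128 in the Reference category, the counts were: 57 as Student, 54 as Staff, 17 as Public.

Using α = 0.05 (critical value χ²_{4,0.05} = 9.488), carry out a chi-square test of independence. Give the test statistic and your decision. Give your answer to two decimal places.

Row totals: 226, 71, 128. Column totals: 150, 159, 116. Grand total N = 425.
Expected counts (row total × column total / N):
  Fiction, Student: 226×150/425 = 79.765
  Fiction, Staff: 226×159/425 = 84.551
  Fiction, Public: 226×116/425 = 61.685
  Non-fiction, Student: 71×150/425 = 25.059
  Non-fiction, Staff: 71×159/425 = 26.562
  Non-fiction, Public: 71×116/425 = 19.379
  Reference, Student: 128×150/425 = 45.176
  Reference, Staff: 128×159/425 = 47.887
  Reference, Public: 128×116/425 = 34.936
Contributions (O − E)²/E:
  (72 − 79.765)²/79.765 = 0.7559
  (76 − 84.551)²/84.551 = 0.8648
  (78 − 61.685)²/61.685 = 4.3151
  (21 − 25.059)²/25.059 = 0.6575
  (29 − 26.562)²/26.562 = 0.2238
  (21 − 19.379)²/19.379 = 0.1356
  (57 − 45.176)²/45.176 = 3.0947
  (54 − 47.887)²/47.887 = 0.7804
  (17 − 34.936)²/34.936 = 9.2083
χ² = 0.7559 + 0.8648 + 4.3151 + 0.6575 + 0.2238 + 0.1356 + 3.0947 + 0.7804 + 9.2083 = 20.04
df = (3−1)(3−1) = 4. Since 20.04 > 9.488, reject the null hypothesis of independence at α = 0.05.

20.04; reject H₀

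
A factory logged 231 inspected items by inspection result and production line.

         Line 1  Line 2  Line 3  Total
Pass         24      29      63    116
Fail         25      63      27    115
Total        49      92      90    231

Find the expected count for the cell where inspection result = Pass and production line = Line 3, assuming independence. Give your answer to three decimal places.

Row total (Pass) = 116; column total (Line 3) = 90; grand total N = 231.
Expected count = (row total × column total) / N = 116 × 90 / 231 = 45.195.

45.195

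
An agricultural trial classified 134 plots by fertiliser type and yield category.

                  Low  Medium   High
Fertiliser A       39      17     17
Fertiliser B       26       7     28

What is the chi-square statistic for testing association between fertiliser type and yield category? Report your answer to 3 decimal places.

8.449

Row totals: 73, 61. Column totals: 65, 24, 45. Grand total N = 134.
Expected counts (row total × column total / N):
  Fertiliser A, Low: 73×65/134 = 35.4104
  Fertiliser A, Medium: 73×24/134 = 13.0746
  Fertiliser A, High: 73×45/134 = 24.5149
  Fertiliser B, Low: 61×65/134 = 29.5896
  Fertiliser B, Medium: 61×24/134 = 10.9254
  Fertiliser B, High: 61×45/134 = 20.4851
Contributions (O − E)²/E:
  (39 − 35.4104)²/35.4104 = 0.3639
  (17 − 13.0746)²/13.0746 = 1.1785
  (17 − 24.5149)²/24.5149 = 2.3036
  (26 − 29.5896)²/29.5896 = 0.4355
  (7 − 10.9254)²/10.9254 = 1.4104
  (28 − 20.4851)²/20.4851 = 2.7568
χ² = 0.3639 + 1.1785 + 2.3036 + 0.4355 + 1.4104 + 2.7568 = 8.449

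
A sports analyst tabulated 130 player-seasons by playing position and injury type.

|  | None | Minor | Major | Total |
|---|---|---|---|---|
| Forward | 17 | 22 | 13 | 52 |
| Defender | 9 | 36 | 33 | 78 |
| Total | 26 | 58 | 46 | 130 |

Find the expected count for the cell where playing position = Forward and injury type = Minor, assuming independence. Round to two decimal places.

Row total (Forward) = 52; column total (Minor) = 58; grand total N = 130.
Expected count = (row total × column total) / N = 52 × 58 / 130 = 23.20.

23.20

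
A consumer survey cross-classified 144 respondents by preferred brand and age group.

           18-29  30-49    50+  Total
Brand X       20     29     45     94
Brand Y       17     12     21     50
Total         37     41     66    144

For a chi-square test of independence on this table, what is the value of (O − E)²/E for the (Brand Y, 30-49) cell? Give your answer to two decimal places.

0.35

Row total (Brand Y) = 50; column total (30-49) = 41; N = 144.
Expected count E = 50 × 41 / 144 = 14.236.
Contribution = (O − E)²/E = (12 − 14.236)² / 14.236 = 0.35.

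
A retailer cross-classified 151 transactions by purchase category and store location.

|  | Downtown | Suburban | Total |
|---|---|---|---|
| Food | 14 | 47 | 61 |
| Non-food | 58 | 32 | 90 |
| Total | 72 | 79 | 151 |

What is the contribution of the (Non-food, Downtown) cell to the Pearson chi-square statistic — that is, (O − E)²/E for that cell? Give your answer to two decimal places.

Row total (Non-food) = 90; column total (Downtown) = 72; N = 151.
Expected count E = 90 × 72 / 151 = 42.914.
Contribution = (O − E)²/E = (58 − 42.914)² / 42.914 = 5.30.

5.30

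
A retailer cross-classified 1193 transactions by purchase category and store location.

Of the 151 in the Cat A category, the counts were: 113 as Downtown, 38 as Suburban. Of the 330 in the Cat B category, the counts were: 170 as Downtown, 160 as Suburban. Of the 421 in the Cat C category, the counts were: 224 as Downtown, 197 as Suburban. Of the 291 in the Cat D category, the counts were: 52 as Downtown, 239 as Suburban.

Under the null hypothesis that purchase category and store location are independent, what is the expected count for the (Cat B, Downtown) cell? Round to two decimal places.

154.63

Row total (Cat B) = 330; column total (Downtown) = 559; grand total N = 1193.
Expected count = (row total × column total) / N = 330 × 559 / 1193 = 154.63.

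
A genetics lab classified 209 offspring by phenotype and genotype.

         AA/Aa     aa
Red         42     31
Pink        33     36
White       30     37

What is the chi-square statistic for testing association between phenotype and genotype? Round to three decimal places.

Row totals: 73, 69, 67. Column totals: 105, 104. Grand total N = 209.
Expected counts (row total × column total / N):
  Red, AA/Aa: 73×105/209 = 36.6746
  Red, aa: 73×104/209 = 36.3254
  Pink, AA/Aa: 69×105/209 = 34.6651
  Pink, aa: 69×104/209 = 34.3349
  White, AA/Aa: 67×105/209 = 33.6603
  White, aa: 67×104/209 = 33.3397
Contributions (O − E)²/E:
  (42 − 36.6746)²/36.6746 = 0.7733
  (31 − 36.3254)²/36.3254 = 0.7807
  (33 − 34.6651)²/34.6651 = 0.0800
  (36 − 34.3349)²/34.3349 = 0.0808
  (30 − 33.6603)²/33.6603 = 0.3980
  (37 − 33.3397)²/33.3397 = 0.4019
χ² = 0.7733 + 0.7807 + 0.0800 + 0.0808 + 0.3980 + 0.4019 = 2.515

2.515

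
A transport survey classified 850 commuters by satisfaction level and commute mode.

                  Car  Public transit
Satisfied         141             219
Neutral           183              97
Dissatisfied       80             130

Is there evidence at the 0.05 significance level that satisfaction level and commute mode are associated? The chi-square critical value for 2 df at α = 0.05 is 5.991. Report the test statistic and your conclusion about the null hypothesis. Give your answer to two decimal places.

Row totals: 360, 280, 210. Column totals: 404, 446. Grand total N = 850.
Expected counts (row total × column total / N):
  Satisfied, Car: 360×404/850 = 171.106
  Satisfied, Public transit: 360×446/850 = 188.894
  Neutral, Car: 280×404/850 = 133.082
  Neutral, Public transit: 280×446/850 = 146.918
  Dissatisfied, Car: 210×404/850 = 99.812
  Dissatisfied, Public transit: 210×446/850 = 110.188
Contributions (O − E)²/E:
  (141 − 171.106)²/171.106 = 5.2971
  (219 − 188.894)²/188.894 = 4.7983
  (183 − 133.082)²/133.082 = 18.7238
  (97 − 146.918)²/146.918 = 16.9605
  (80 − 99.812)²/99.812 = 3.9325
  (130 − 110.188)²/110.188 = 3.5622
χ² = 5.2971 + 4.7983 + 18.7238 + 16.9605 + 3.9325 + 3.5622 = 53.27
df = (3−1)(2−1) = 2. Since 53.27 > 5.991, reject the null hypothesis of independence at α = 0.05.

53.27; reject H₀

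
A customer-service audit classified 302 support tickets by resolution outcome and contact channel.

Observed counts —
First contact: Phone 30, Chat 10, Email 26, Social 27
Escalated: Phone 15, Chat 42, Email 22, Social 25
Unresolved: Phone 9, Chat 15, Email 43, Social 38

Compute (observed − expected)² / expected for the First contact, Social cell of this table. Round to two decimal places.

Row total (First contact) = 93; column total (Social) = 90; N = 302.
Expected count E = 93 × 90 / 302 = 27.715.
Contribution = (O − E)²/E = (27 − 27.715)² / 27.715 = 0.02.

0.02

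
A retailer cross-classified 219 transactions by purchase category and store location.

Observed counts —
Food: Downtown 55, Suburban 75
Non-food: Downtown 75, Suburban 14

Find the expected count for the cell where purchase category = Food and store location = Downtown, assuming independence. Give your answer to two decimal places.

77.17

Row total (Food) = 130; column total (Downtown) = 130; grand total N = 219.
Expected count = (row total × column total) / N = 130 × 130 / 219 = 77.17.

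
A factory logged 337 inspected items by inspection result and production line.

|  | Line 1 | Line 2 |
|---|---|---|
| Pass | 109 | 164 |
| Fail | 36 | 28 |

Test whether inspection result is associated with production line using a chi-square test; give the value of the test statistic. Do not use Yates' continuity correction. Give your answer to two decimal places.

Row totals: 273, 64. Column totals: 145, 192. Grand total N = 337.
Expected counts (row total × column total / N):
  Pass, Line 1: 273×145/337 = 117.463
  Pass, Line 2: 273×192/337 = 155.537
  Fail, Line 1: 64×145/337 = 27.537
  Fail, Line 2: 64×192/337 = 36.463
Contributions (O − E)²/E:
  (109 − 117.463)²/117.463 = 0.6097
  (164 − 155.537)²/155.537 = 0.4605
  (36 − 27.537)²/27.537 = 2.6010
  (28 − 36.463)²/36.463 = 1.9642
χ² = 0.6097 + 0.4605 + 2.6010 + 1.9642 = 5.64

5.64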